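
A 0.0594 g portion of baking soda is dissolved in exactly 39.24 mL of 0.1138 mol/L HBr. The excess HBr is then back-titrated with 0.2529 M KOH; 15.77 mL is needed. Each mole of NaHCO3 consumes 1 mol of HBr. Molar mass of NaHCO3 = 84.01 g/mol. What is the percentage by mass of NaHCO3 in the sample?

67.5%

Total n(HBr) added = 0.1138 x 0.03924 = 0.004466 mol.
n(KOH) used = 0.2529 x 0.01577 = 0.003988 mol, which equals the excess n(HBr).
So n(HBr) consumed by the sample = 0.004466 - 0.003988 = 0.0004773 mol.
n(NaHCO3) = 0.0004773 / 1 = 0.0004773 mol.
mass NaHCO3 = 0.0004773 x 84.01 = 0.04010 g, so %NaHCO3 = 0.04010/0.0594 x 100 = 67.5%.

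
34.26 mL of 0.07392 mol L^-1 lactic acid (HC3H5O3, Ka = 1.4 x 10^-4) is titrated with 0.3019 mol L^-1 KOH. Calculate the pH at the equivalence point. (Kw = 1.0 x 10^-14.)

n(HC3H5O3) = 0.07392 x 0.03426 = 0.002532 mol; V(KOH) at equivalence = 0.002532/0.3019 = 0.008389 L.
At equivalence all the acid is converted to C3H5O3-; total volume = 0.03426 + 0.008389 = 0.04265 L, so [C3H5O3-] = 0.002532/0.04265 = 0.05938 M.
Kb = Kw/Ka = 1.0e-14 / 1.4 x 10^-4 = 7.14e-11.
[OH^-] = sqrt(Kb x [C3H5O3-]) = sqrt(7.14e-11 x 0.05938) = 2.06e-6 M.
pOH = 5.69, so pH = 14.00 - 5.69 = 8.31.

8.31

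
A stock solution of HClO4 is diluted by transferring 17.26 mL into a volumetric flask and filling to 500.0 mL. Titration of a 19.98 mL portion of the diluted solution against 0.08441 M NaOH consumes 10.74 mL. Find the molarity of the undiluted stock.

n(NaOH) = 0.08441 x 0.01074 = 0.0009066 mol.
n(HClO4) in the aliquot = 0.0009066 mol.
[diluted HClO4] = 0.0009066 / 0.01998 = 0.04537 M.
Dilution factor = 500.0/17.26 = 28.97, so [stock] = 0.04537 x 28.97 = 1.31 M.

1.31 M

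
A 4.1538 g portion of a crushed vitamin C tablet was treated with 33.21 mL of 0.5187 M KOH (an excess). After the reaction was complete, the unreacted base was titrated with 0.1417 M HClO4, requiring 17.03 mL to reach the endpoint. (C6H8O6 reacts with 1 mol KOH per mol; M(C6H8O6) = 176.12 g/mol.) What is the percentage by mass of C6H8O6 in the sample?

62.8%

Total n(KOH) added = 0.5187 x 0.03321 = 0.01723 mol.
n(HClO4) used = 0.1417 x 0.01703 = 0.002413 mol, which equals the excess n(KOH).
So n(KOH) consumed by the sample = 0.01723 - 0.002413 = 0.01481 mol.
n(C6H8O6) = 0.01481 / 1 = 0.01481 mol.
mass C6H8O6 = 0.01481 x 176.12 = 2.609 g, so %C6H8O6 = 2.609/4.1538 x 100 = 62.8%.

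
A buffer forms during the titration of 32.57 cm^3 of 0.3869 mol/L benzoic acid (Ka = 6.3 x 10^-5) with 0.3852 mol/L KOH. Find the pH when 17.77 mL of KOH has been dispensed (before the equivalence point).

Initial n(C6H5COOH) = 0.3869 x 0.03257 = 0.01260 mol.
n(KOH) added = 0.3852 x 0.01777 = 0.006845 mol, converting that many moles of C6H5COOH to C6H5COO-.
Remaining n(C6H5COOH) = 0.005756 mol; n(C6H5COO-) = 0.006845 mol.
By Henderson-Hasselbalch, pH = pKa + log([A^-]/[HA]) = 4.20 + log(0.006845/0.005756) = 4.20 + (+0.08) = 4.28.

4.28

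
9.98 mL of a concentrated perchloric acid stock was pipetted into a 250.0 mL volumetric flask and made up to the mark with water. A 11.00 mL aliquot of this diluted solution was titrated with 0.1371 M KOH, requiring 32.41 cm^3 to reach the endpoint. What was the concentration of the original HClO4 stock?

10.1 M

n(KOH) = 0.1371 x 0.03241 = 0.004443 mol.
n(HClO4) in the aliquot = 0.004443 mol.
[diluted HClO4] = 0.004443 / 0.01100 = 0.4039 M.
Dilution factor = 250.0/9.980 = 25.05, so [stock] = 0.4039 x 25.05 = 10.1 M.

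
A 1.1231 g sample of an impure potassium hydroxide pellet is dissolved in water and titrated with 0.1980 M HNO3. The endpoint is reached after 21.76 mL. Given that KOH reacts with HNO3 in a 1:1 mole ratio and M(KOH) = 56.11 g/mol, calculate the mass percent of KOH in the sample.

n(HNO3) = 0.1980 x 0.02176 = 0.004308 mol.
n(KOH) = 0.004308 / 1 = 0.004308 mol.
mass of KOH = 0.004308 x 56.11 = 0.2417 g.
% purity = 0.2417 / 1.1231 x 100 = 21.5%.

21.5%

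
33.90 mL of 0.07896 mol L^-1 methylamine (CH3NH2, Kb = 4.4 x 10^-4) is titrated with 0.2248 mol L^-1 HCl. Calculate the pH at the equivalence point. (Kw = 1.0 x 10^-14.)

5.94

n(CH3NH2) = 0.07896 x 0.03390 = 0.002677 mol; V(HCl) at equivalence = 0.002677/0.2248 = 0.01191 L.
At equivalence the base is fully converted to CH3NH3+; total volume = 0.04581 L, so [CH3NH3+] = 0.002677/0.04581 = 0.05843 M.
Ka(CH3NH3+) = Kw/Kb = 1.0e-14 / 4.4 x 10^-4 = 2.27e-11.
[H^+] = sqrt(Ka x [CH3NH3+]) = sqrt(2.27e-11 x 0.05843) = 1.15e-6 M.
pH = -log(1.15e-6) = 5.94.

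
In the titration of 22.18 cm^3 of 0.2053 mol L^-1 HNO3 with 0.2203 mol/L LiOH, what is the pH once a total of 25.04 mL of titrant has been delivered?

12.31

n(acid) = 0.2053 x 0.02218 = 0.004554 mol; n(LiOH) added = 0.2203 x 0.02504 = 0.005516 mol.
Base is in excess by 0.005516 - 0.004554 = 0.0009628 mol in a total volume of 0.04722 L.
[OH^-] = 0.0009628/0.04722 = 0.02039 M, so pOH = 1.69 and pH = 14.00 - 1.69 = 12.31.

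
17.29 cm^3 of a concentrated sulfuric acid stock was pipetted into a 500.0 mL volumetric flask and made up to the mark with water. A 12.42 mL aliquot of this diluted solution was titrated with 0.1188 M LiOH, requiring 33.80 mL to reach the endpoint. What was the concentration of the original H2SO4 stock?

n(LiOH) = 0.1188 x 0.03380 = 0.004015 mol.
n(H2SO4) in the aliquot = 0.004015 x 1/2 = 0.002008 mol.
[diluted H2SO4] = 0.002008 / 0.01242 = 0.1617 M.
Dilution factor = 500.0/17.29 = 28.92, so [stock] = 0.1617 x 28.92 = 4.67 M.

4.67 M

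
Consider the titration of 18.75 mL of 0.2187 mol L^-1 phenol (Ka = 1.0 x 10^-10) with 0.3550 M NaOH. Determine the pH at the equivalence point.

11.57

n(C6H5OH) = 0.2187 x 0.01875 = 0.004101 mol; V(NaOH) at equivalence = 0.004101/0.3550 = 0.01155 L.
At equivalence all the acid is converted to C6H5O-; total volume = 0.01875 + 0.01155 = 0.03030 L, so [C6H5O-] = 0.004101/0.03030 = 0.1353 M.
Kb = Kw/Ka = 1.0e-14 / 1.0 x 10^-10 = 0.000100.
[OH^-] = sqrt(Kb x [C6H5O-]) = sqrt(0.000100 x 0.1353) = 0.00368 M.
pOH = 2.43, so pH = 14.00 - 2.43 = 11.57.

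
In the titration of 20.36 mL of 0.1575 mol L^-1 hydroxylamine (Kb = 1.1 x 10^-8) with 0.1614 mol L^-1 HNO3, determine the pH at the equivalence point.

3.57

n(NH2OH) = 0.1575 x 0.02036 = 0.003207 mol; V(HNO3) at equivalence = 0.003207/0.1614 = 0.01987 L.
At equivalence the base is fully converted to NH3OH+; total volume = 0.04023 L, so [NH3OH+] = 0.003207/0.04023 = 0.07971 M.
Ka(NH3OH+) = Kw/Kb = 1.0e-14 / 1.1 x 10^-8 = 9.09e-7.
[H^+] = sqrt(Ka x [NH3OH+]) = sqrt(9.09e-7 x 0.07971) = 0.000269 M.
pH = -log(0.000269) = 3.57.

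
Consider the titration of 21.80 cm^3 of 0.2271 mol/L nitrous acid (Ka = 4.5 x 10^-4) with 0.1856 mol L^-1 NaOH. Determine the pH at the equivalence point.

n(HNO2) = 0.2271 x 0.02180 = 0.004951 mol; V(NaOH) at equivalence = 0.004951/0.1856 = 0.02667 L.
At equivalence all the acid is converted to NO2-; total volume = 0.02180 + 0.02667 = 0.04847 L, so [NO2-] = 0.004951/0.04847 = 0.1021 M.
Kb = Kw/Ka = 1.0e-14 / 4.5 x 10^-4 = 2.22e-11.
[OH^-] = sqrt(Kb x [NO2-]) = sqrt(2.22e-11 x 0.1021) = 1.51e-6 M.
pOH = 5.82, so pH = 14.00 - 5.82 = 8.18.

8.18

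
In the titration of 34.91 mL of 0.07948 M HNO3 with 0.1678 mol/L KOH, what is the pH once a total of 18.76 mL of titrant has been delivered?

n(acid) = 0.07948 x 0.03491 = 0.002775 mol; n(KOH) added = 0.1678 x 0.01876 = 0.003148 mol.
Base is in excess by 0.003148 - 0.002775 = 0.0003733 mol in a total volume of 0.05367 L.
[OH^-] = 0.0003733/0.05367 = 0.006955 M, so pOH = 2.16 and pH = 14.00 - 2.16 = 11.84.

11.84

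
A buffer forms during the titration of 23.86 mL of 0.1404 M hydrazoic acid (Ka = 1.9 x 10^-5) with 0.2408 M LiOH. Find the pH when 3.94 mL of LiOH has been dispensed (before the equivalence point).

4.32

Initial n(HN3) = 0.1404 x 0.02386 = 0.003350 mol.
n(LiOH) added = 0.2408 x 0.003940 = 0.0009488 mol, converting that many moles of HN3 to N3-.
Remaining n(HN3) = 0.002401 mol; n(N3-) = 0.0009488 mol.
By Henderson-Hasselbalch, pH = pKa + log([A^-]/[HA]) = 4.72 + log(0.0009488/0.002401) = 4.72 + (-0.40) = 4.32.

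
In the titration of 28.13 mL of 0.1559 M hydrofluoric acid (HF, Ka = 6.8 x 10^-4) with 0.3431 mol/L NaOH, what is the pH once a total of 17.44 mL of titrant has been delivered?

12.54

n(acid) = 0.1559 x 0.02813 = 0.004385 mol; n(NaOH) added = 0.3431 x 0.01744 = 0.005984 mol.
Base is in excess by 0.005984 - 0.004385 = 0.001598 mol in a total volume of 0.04557 L.
[OH^-] = 0.001598/0.04557 = 0.03507 M, so pOH = 1.46 and pH = 14.00 - 1.46 = 12.54.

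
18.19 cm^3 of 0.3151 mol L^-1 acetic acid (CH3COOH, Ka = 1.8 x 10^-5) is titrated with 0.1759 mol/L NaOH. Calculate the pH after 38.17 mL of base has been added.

12.24

n(acid) = 0.3151 x 0.01819 = 0.005732 mol; n(NaOH) added = 0.1759 x 0.03817 = 0.006714 mol.
Base is in excess by 0.006714 - 0.005732 = 0.0009824 mol in a total volume of 0.05636 L.
[OH^-] = 0.0009824/0.05636 = 0.01743 M, so pOH = 1.76 and pH = 14.00 - 1.76 = 12.24.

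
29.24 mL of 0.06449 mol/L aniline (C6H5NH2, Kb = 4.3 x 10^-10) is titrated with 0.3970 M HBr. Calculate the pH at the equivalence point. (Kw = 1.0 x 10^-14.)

n(C6H5NH2) = 0.06449 x 0.02924 = 0.001886 mol; V(HBr) at equivalence = 0.001886/0.3970 = 0.004750 L.
At equivalence the base is fully converted to C6H5NH3+; total volume = 0.03399 L, so [C6H5NH3+] = 0.001886/0.03399 = 0.05548 M.
Ka(C6H5NH3+) = Kw/Kb = 1.0e-14 / 4.3 x 10^-10 = 2.33e-5.
[H^+] = sqrt(Ka x [C6H5NH3+]) = sqrt(2.33e-5 x 0.05548) = 0.00114 M.
pH = -log(0.00114) = 2.94.

2.94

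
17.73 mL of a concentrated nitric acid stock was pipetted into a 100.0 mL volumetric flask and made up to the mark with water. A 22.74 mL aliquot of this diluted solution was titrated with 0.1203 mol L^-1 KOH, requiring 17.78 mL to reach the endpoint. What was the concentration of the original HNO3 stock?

0.531 M

n(KOH) = 0.1203 x 0.01778 = 0.002139 mol.
n(HNO3) in the aliquot = 0.002139 mol.
[diluted HNO3] = 0.002139 / 0.02274 = 0.09406 M.
Dilution factor = 100.0/17.73 = 5.640, so [stock] = 0.09406 x 5.640 = 0.531 M.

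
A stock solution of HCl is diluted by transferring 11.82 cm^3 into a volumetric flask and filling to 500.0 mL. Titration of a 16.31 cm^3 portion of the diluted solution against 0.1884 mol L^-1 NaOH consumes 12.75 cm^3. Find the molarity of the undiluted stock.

6.23 M

n(NaOH) = 0.1884 x 0.01275 = 0.002402 mol.
n(HCl) in the aliquot = 0.002402 mol.
[diluted HCl] = 0.002402 / 0.01631 = 0.1473 M.
Dilution factor = 500.0/11.82 = 42.30, so [stock] = 0.1473 x 42.30 = 6.23 M.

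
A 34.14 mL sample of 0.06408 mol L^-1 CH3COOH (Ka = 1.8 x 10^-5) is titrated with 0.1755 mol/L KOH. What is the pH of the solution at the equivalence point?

8.71

n(CH3COOH) = 0.06408 x 0.03414 = 0.002188 mol; V(KOH) at equivalence = 0.002188/0.1755 = 0.01247 L.
At equivalence all the acid is converted to CH3COO-; total volume = 0.03414 + 0.01247 = 0.04661 L, so [CH3COO-] = 0.002188/0.04661 = 0.04694 M.
Kb = Kw/Ka = 1.0e-14 / 1.8 x 10^-5 = 5.56e-10.
[OH^-] = sqrt(Kb x [CH3COO-]) = sqrt(5.56e-10 x 0.04694) = 5.11e-6 M.
pOH = 5.29, so pH = 14.00 - 5.29 = 8.71.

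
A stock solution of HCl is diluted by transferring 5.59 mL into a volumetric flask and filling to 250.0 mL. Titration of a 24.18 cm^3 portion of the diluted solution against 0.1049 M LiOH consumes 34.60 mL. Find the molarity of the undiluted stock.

6.71 M

n(LiOH) = 0.1049 x 0.03460 = 0.003630 mol.
n(HCl) in the aliquot = 0.003630 mol.
[diluted HCl] = 0.003630 / 0.02418 = 0.1501 M.
Dilution factor = 250.0/5.590 = 44.72, so [stock] = 0.1501 x 44.72 = 6.71 M.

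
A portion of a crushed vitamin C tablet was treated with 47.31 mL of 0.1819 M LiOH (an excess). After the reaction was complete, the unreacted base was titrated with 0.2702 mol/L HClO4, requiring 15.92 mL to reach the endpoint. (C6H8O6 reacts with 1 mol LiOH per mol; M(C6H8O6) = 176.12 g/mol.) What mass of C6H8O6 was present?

0.758 g

Total n(LiOH) added = 0.1819 x 0.04731 = 0.008606 mol.
n(HClO4) used = 0.2702 x 0.01592 = 0.004302 mol, which equals the excess n(LiOH).
So n(LiOH) consumed by the sample = 0.008606 - 0.004302 = 0.004304 mol.
n(C6H8O6) = 0.004304 / 1 = 0.004304 mol.
mass = 0.004304 mol x 176.12 g/mol = 0.758 g.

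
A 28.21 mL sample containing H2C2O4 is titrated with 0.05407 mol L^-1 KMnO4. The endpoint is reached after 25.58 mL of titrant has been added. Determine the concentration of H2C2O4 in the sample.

0.123 M

n(KMnO4) = 0.05407 x 0.02558 = 0.001383 mol.
From the balanced equation, 2 mol KMnO4 reacts with 5 mol H2C2O4, so n(H2C2O4) = 0.001383 x 5/2 = 0.003458 mol.
[H2C2O4] = 0.003458 / 0.02821 L = 0.123 M.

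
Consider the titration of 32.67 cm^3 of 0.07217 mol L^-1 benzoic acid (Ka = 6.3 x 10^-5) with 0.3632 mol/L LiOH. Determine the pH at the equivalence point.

n(C6H5COOH) = 0.07217 x 0.03267 = 0.002358 mol; V(LiOH) at equivalence = 0.002358/0.3632 = 0.006492 L.
At equivalence all the acid is converted to C6H5COO-; total volume = 0.03267 + 0.006492 = 0.03916 L, so [C6H5COO-] = 0.002358/0.03916 = 0.06021 M.
Kb = Kw/Ka = 1.0e-14 / 6.3 x 10^-5 = 1.59e-10.
[OH^-] = sqrt(Kb x [C6H5COO-]) = sqrt(1.59e-10 x 0.06021) = 3.09e-6 M.
pOH = 5.51, so pH = 14.00 - 5.51 = 8.49.

8.49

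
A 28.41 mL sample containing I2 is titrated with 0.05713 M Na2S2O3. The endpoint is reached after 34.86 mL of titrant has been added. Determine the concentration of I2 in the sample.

0.0351 M

n(Na2S2O3) = 0.05713 x 0.03486 = 0.001992 mol.
From the balanced equation, 2 mol Na2S2O3 reacts with 1 mol I2, so n(I2) = 0.001992 x 1/2 = 0.0009958 mol.
[I2] = 0.0009958 / 0.02841 L = 0.0351 M.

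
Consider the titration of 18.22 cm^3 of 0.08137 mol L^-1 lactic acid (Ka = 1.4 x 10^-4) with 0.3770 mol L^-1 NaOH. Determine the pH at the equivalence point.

8.34

n(HC3H5O3) = 0.08137 x 0.01822 = 0.001483 mol; V(NaOH) at equivalence = 0.001483/0.3770 = 0.003933 L.
At equivalence all the acid is converted to C3H5O3-; total volume = 0.01822 + 0.003933 = 0.02215 L, so [C3H5O3-] = 0.001483/0.02215 = 0.06693 M.
Kb = Kw/Ka = 1.0e-14 / 1.4 x 10^-4 = 7.14e-11.
[OH^-] = sqrt(Kb x [C3H5O3-]) = sqrt(7.14e-11 x 0.06693) = 2.19e-6 M.
pOH = 5.66, so pH = 14.00 - 5.66 = 8.34.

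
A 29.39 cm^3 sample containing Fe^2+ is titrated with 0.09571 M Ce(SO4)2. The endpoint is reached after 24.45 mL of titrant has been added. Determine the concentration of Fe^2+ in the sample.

0.0796 M

n(Ce(SO4)2) = 0.09571 x 0.02445 = 0.002340 mol.
From the balanced equation, 1 mol Ce(SO4)2 reacts with 1 mol Fe^2+, so n(Fe^2+) = 0.002340 x 1/1 = 0.002340 mol.
[Fe^2+] = 0.002340 / 0.02939 L = 0.0796 M.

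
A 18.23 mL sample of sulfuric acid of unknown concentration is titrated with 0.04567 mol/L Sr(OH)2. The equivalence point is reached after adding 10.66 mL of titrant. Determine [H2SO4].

n(Sr(OH)2) delivered = 0.04567 x 0.01066 = 0.0004868 mol.
For a 1:1 reaction, n(H2SO4) = 0.0004868 mol.
[H2SO4] = 0.0004868 mol / 0.01823 L = 0.0267 M.

0.0267 M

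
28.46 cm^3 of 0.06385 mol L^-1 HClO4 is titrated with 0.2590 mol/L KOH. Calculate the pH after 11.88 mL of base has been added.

n(acid) = 0.06385 x 0.02846 = 0.001817 mol; n(KOH) added = 0.2590 x 0.01188 = 0.003077 mol.
Base is in excess by 0.003077 - 0.001817 = 0.001260 mol in a total volume of 0.04034 L.
[OH^-] = 0.001260/0.04034 = 0.03123 M, so pOH = 1.51 and pH = 14.00 - 1.51 = 12.49.

12.49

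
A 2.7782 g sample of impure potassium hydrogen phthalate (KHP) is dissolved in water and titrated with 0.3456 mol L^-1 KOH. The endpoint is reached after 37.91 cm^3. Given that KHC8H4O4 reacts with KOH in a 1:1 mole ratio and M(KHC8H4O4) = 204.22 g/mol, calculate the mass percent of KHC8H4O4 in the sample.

96.3%

n(KOH) = 0.3456 x 0.03791 = 0.01310 mol.
n(KHC8H4O4) = 0.01310 / 1 = 0.01310 mol.
mass of KHC8H4O4 = 0.01310 x 204.22 = 2.676 g.
% purity = 2.676 / 2.7782 x 100 = 96.3%.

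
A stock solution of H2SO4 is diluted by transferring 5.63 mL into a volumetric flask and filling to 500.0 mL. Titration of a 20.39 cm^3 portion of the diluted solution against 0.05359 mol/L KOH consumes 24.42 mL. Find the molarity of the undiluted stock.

2.85 M

n(KOH) = 0.05359 x 0.02442 = 0.001309 mol.
n(H2SO4) in the aliquot = 0.001309 x 1/2 = 0.0006543 mol.
[diluted H2SO4] = 0.0006543 / 0.02039 = 0.03209 M.
Dilution factor = 500.0/5.630 = 88.81, so [stock] = 0.03209 x 88.81 = 2.85 M.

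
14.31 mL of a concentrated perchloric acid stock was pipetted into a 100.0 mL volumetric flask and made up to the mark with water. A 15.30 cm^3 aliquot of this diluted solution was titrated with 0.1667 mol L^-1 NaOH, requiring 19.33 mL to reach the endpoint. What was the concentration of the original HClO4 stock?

1.47 M

n(NaOH) = 0.1667 x 0.01933 = 0.003222 mol.
n(HClO4) in the aliquot = 0.003222 mol.
[diluted HClO4] = 0.003222 / 0.01530 = 0.2106 M.
Dilution factor = 100.0/14.31 = 6.988, so [stock] = 0.2106 x 6.988 = 1.47 M.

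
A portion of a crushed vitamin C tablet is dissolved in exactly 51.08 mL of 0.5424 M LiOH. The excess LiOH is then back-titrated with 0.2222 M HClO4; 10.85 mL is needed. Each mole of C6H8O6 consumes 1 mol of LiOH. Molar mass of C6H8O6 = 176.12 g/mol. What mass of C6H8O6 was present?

4.45 g

Total n(LiOH) added = 0.5424 x 0.05108 = 0.02771 mol.
n(HClO4) used = 0.2222 x 0.01085 = 0.002411 mol, which equals the excess n(LiOH).
So n(LiOH) consumed by the sample = 0.02771 - 0.002411 = 0.02529 mol.
n(C6H8O6) = 0.02529 / 1 = 0.02529 mol.
mass = 0.02529 mol x 176.12 g/mol = 4.45 g.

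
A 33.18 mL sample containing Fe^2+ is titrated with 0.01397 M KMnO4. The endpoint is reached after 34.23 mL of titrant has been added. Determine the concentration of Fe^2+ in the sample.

n(KMnO4) = 0.01397 x 0.03423 = 0.0004782 mol.
From the balanced equation, 1 mol KMnO4 reacts with 5 mol Fe^2+, so n(Fe^2+) = 0.0004782 x 5/1 = 0.002391 mol.
[Fe^2+] = 0.002391 / 0.03318 L = 0.0721 M.

0.0721 M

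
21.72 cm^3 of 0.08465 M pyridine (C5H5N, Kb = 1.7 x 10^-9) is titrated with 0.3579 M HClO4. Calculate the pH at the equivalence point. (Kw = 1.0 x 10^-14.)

3.20

n(C5H5N) = 0.08465 x 0.02172 = 0.001839 mol; V(HClO4) at equivalence = 0.001839/0.3579 = 0.005137 L.
At equivalence the base is fully converted to C5H5NH+; total volume = 0.02686 L, so [C5H5NH+] = 0.001839/0.02686 = 0.06846 M.
Ka(C5H5NH+) = Kw/Kb = 1.0e-14 / 1.7 x 10^-9 = 5.88e-6.
[H^+] = sqrt(Ka x [C5H5NH+]) = sqrt(5.88e-6 x 0.06846) = 0.000635 M.
pH = -log(0.000635) = 3.20.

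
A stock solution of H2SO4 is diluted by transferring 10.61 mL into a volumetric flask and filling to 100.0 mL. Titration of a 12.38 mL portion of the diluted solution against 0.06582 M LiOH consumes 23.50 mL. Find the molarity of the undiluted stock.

n(LiOH) = 0.06582 x 0.02350 = 0.001547 mol.
n(H2SO4) in the aliquot = 0.001547 x 1/2 = 0.0007734 mol.
[diluted H2SO4] = 0.0007734 / 0.01238 = 0.06247 M.
Dilution factor = 100.0/10.61 = 9.425, so [stock] = 0.06247 x 9.425 = 0.589 M.

0.589 M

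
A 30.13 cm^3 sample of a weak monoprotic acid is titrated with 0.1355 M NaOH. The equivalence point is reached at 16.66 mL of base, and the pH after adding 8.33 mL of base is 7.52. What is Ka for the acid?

8.33 mL is half of the equivalence volume, so this is the half-equivalence point where [HA] = [A^-].
At half-equivalence pH = pKa, so pKa = 7.52.
Ka = 10^(-7.52) = 3.0 x 10^-8.

3.0 x 10^-8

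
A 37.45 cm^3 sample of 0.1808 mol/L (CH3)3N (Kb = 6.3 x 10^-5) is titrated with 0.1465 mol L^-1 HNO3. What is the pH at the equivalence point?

n((CH3)3N) = 0.1808 x 0.03745 = 0.006771 mol; V(HNO3) at equivalence = 0.006771/0.1465 = 0.04622 L.
At equivalence the base is fully converted to (CH3)3NH+; total volume = 0.08367 L, so [(CH3)3NH+] = 0.006771/0.08367 = 0.08093 M.
Ka((CH3)3NH+) = Kw/Kb = 1.0e-14 / 6.3 x 10^-5 = 1.59e-10.
[H^+] = sqrt(Ka x [(CH3)3NH+]) = sqrt(1.59e-10 x 0.08093) = 3.58e-6 M.
pH = -log(3.58e-6) = 5.45.

5.45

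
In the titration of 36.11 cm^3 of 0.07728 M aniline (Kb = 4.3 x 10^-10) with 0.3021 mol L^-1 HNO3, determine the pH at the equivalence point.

2.92

n(C6H5NH2) = 0.07728 x 0.03611 = 0.002791 mol; V(HNO3) at equivalence = 0.002791/0.3021 = 0.009237 L.
At equivalence the base is fully converted to C6H5NH3+; total volume = 0.04535 L, so [C6H5NH3+] = 0.002791/0.04535 = 0.06154 M.
Ka(C6H5NH3+) = Kw/Kb = 1.0e-14 / 4.3 x 10^-10 = 2.33e-5.
[H^+] = sqrt(Ka x [C6H5NH3+]) = sqrt(2.33e-5 x 0.06154) = 0.00120 M.
pH = -log(0.00120) = 2.92.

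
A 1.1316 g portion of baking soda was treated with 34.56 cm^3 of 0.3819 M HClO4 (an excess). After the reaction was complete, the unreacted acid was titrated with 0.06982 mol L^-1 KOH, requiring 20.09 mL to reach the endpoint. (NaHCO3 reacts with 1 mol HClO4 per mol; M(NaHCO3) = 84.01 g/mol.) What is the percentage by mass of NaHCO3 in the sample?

87.6%

Total n(HClO4) added = 0.3819 x 0.03456 = 0.01320 mol.
n(KOH) used = 0.06982 x 0.02009 = 0.001403 mol, which equals the excess n(HClO4).
So n(HClO4) consumed by the sample = 0.01320 - 0.001403 = 0.01180 mol.
n(NaHCO3) = 0.01180 / 1 = 0.01180 mol.
mass NaHCO3 = 0.01180 x 84.01 = 0.9910 g, so %NaHCO3 = 0.9910/1.1316 x 100 = 87.6%.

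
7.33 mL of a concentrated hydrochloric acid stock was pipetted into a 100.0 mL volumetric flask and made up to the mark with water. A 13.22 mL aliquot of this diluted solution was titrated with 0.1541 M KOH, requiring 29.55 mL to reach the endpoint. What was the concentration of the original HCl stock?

4.70 M

n(KOH) = 0.1541 x 0.02955 = 0.004554 mol.
n(HCl) in the aliquot = 0.004554 mol.
[diluted HCl] = 0.004554 / 0.01322 = 0.3445 M.
Dilution factor = 100.0/7.330 = 13.64, so [stock] = 0.3445 x 13.64 = 4.70 M.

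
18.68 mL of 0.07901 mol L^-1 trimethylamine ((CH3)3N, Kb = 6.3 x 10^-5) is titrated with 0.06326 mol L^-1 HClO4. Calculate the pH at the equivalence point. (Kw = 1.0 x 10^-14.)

n((CH3)3N) = 0.07901 x 0.01868 = 0.001476 mol; V(HClO4) at equivalence = 0.001476/0.06326 = 0.02333 L.
At equivalence the base is fully converted to (CH3)3NH+; total volume = 0.04201 L, so [(CH3)3NH+] = 0.001476/0.04201 = 0.03513 M.
Ka((CH3)3NH+) = Kw/Kb = 1.0e-14 / 6.3 x 10^-5 = 1.59e-10.
[H^+] = sqrt(Ka x [(CH3)3NH+]) = sqrt(1.59e-10 x 0.03513) = 2.36e-6 M.
pH = -log(2.36e-6) = 5.63.

5.63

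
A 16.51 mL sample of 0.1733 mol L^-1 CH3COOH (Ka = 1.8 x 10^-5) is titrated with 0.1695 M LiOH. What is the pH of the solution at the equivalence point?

n(CH3COOH) = 0.1733 x 0.01651 = 0.002861 mol; V(LiOH) at equivalence = 0.002861/0.1695 = 0.01688 L.
At equivalence all the acid is converted to CH3COO-; total volume = 0.01651 + 0.01688 = 0.03339 L, so [CH3COO-] = 0.002861/0.03339 = 0.08569 M.
Kb = Kw/Ka = 1.0e-14 / 1.8 x 10^-5 = 5.56e-10.
[OH^-] = sqrt(Kb x [CH3COO-]) = sqrt(5.56e-10 x 0.08569) = 6.90e-6 M.
pOH = 5.16, so pH = 14.00 - 5.16 = 8.84.

8.84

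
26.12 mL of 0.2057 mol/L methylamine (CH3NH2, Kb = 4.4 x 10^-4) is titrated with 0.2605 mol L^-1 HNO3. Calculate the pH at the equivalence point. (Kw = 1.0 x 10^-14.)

5.79

n(CH3NH2) = 0.2057 x 0.02612 = 0.005373 mol; V(HNO3) at equivalence = 0.005373/0.2605 = 0.02063 L.
At equivalence the base is fully converted to CH3NH3+; total volume = 0.04675 L, so [CH3NH3+] = 0.005373/0.04675 = 0.1149 M.
Ka(CH3NH3+) = Kw/Kb = 1.0e-14 / 4.4 x 10^-4 = 2.27e-11.
[H^+] = sqrt(Ka x [CH3NH3+]) = sqrt(2.27e-11 x 0.1149) = 1.62e-6 M.
pH = -log(1.62e-6) = 5.79.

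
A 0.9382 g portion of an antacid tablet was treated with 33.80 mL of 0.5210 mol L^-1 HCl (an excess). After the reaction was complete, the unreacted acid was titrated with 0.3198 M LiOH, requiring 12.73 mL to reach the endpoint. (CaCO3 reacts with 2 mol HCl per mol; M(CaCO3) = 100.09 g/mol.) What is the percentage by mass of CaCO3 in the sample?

Total n(HCl) added = 0.5210 x 0.03380 = 0.01761 mol.
n(LiOH) used = 0.3198 x 0.01273 = 0.004071 mol, which equals the excess n(HCl).
So n(HCl) consumed by the sample = 0.01761 - 0.004071 = 0.01354 mol.
n(CaCO3) = 0.01354 / 2 = 0.006769 mol.
mass CaCO3 = 0.006769 x 100.09 = 0.6775 g, so %CaCO3 = 0.6775/0.9382 x 100 = 72.2%.

72.2%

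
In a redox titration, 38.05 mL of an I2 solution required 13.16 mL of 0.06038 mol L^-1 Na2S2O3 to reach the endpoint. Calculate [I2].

n(Na2S2O3) = 0.06038 x 0.01316 = 0.0007946 mol.
From the balanced equation, 2 mol Na2S2O3 reacts with 1 mol I2, so n(I2) = 0.0007946 x 1/2 = 0.0003973 mol.
[I2] = 0.0003973 / 0.03805 L = 0.0104 M.

0.0104 M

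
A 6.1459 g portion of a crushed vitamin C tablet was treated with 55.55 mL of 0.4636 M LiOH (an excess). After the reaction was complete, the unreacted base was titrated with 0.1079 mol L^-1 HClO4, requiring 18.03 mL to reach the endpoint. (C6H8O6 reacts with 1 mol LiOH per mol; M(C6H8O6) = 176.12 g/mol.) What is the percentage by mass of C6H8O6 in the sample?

68.2%

Total n(LiOH) added = 0.4636 x 0.05555 = 0.02575 mol.
n(HClO4) used = 0.1079 x 0.01803 = 0.001945 mol, which equals the excess n(LiOH).
So n(LiOH) consumed by the sample = 0.02575 - 0.001945 = 0.02381 mol.
n(C6H8O6) = 0.02381 / 1 = 0.02381 mol.
mass C6H8O6 = 0.02381 x 176.12 = 4.193 g, so %C6H8O6 = 4.193/6.1459 x 100 = 68.2%.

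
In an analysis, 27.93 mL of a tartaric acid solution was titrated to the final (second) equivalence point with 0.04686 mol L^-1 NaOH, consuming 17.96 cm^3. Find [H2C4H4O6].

0.0151 M

n(NaOH) = 0.04686 x 0.01796 = 0.0008416 mol.
At the final (second) equivalence point, 2 mol OH^- react per mol H2C4H4O6, so n(H2C4H4O6) = 0.0008416 / 2 = 0.0004208 mol.
[H2C4H4O6] = 0.0004208 / 0.02793 L = 0.0151 M.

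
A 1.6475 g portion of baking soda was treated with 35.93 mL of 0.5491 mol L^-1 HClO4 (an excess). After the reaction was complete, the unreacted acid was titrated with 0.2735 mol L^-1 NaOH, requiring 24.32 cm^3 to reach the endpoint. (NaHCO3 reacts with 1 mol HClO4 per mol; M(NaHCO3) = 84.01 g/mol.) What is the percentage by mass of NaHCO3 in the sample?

Total n(HClO4) added = 0.5491 x 0.03593 = 0.01973 mol.
n(NaOH) used = 0.2735 x 0.02432 = 0.006652 mol, which equals the excess n(HClO4).
So n(HClO4) consumed by the sample = 0.01973 - 0.006652 = 0.01308 mol.
n(NaHCO3) = 0.01308 / 1 = 0.01308 mol.
mass NaHCO3 = 0.01308 x 84.01 = 1.099 g, so %NaHCO3 = 1.099/1.6475 x 100 = 66.7%.

66.7%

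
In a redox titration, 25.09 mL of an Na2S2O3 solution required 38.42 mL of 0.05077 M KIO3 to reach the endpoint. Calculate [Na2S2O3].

n(KIO3) = 0.05077 x 0.03842 = 0.001951 mol.
From the balanced equation, 1 mol KIO3 reacts with 6 mol Na2S2O3, so n(Na2S2O3) = 0.001951 x 6/1 = 0.01170 mol.
[Na2S2O3] = 0.01170 / 0.02509 L = 0.466 M.

0.466 M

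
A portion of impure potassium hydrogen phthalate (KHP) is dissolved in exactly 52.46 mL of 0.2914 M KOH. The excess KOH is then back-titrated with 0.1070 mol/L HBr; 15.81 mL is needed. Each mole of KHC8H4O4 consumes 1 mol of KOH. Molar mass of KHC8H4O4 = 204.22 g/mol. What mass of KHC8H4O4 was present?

2.78 g

Total n(KOH) added = 0.2914 x 0.05246 = 0.01529 mol.
n(HBr) used = 0.1070 x 0.01581 = 0.001692 mol, which equals the excess n(KOH).
So n(KOH) consumed by the sample = 0.01529 - 0.001692 = 0.01360 mol.
n(KHC8H4O4) = 0.01360 / 1 = 0.01360 mol.
mass = 0.01360 mol x 204.22 g/mol = 2.78 g.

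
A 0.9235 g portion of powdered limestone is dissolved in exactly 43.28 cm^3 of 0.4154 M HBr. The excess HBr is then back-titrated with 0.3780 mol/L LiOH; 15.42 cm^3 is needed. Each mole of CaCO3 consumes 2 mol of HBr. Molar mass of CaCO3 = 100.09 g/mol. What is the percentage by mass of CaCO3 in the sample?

65.8%

Total n(HBr) added = 0.4154 x 0.04328 = 0.01798 mol.
n(LiOH) used = 0.3780 x 0.01542 = 0.005829 mol, which equals the excess n(HBr).
So n(HBr) consumed by the sample = 0.01798 - 0.005829 = 0.01215 mol.
n(CaCO3) = 0.01215 / 2 = 0.006075 mol.
mass CaCO3 = 0.006075 x 100.09 = 0.6080 g, so %CaCO3 = 0.6080/0.9235 x 100 = 65.8%.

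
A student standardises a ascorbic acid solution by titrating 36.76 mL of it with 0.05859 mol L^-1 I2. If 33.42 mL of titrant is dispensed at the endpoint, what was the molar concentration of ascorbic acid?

0.0533 M

n(I2) = 0.05859 x 0.03342 = 0.001958 mol.
From the balanced equation, 1 mol I2 reacts with 1 mol ascorbic acid, so n(ascorbic acid) = 0.001958 x 1/1 = 0.001958 mol.
[ascorbic acid] = 0.001958 / 0.03676 L = 0.0533 M.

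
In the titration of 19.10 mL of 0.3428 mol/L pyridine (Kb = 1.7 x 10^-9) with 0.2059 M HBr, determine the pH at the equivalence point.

n(C5H5N) = 0.3428 x 0.01910 = 0.006547 mol; V(HBr) at equivalence = 0.006547/0.2059 = 0.03180 L.
At equivalence the base is fully converted to C5H5NH+; total volume = 0.05090 L, so [C5H5NH+] = 0.006547/0.05090 = 0.1286 M.
Ka(C5H5NH+) = Kw/Kb = 1.0e-14 / 1.7 x 10^-9 = 5.88e-6.
[H^+] = sqrt(Ka x [C5H5NH+]) = sqrt(5.88e-6 x 0.1286) = 0.000870 M.
pH = -log(0.000870) = 3.06.

3.06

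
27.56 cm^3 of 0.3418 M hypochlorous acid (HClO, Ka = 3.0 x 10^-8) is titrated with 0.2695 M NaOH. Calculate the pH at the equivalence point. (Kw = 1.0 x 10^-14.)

10.35

n(HClO) = 0.3418 x 0.02756 = 0.009420 mol; V(NaOH) at equivalence = 0.009420/0.2695 = 0.03495 L.
At equivalence all the acid is converted to ClO-; total volume = 0.02756 + 0.03495 = 0.06251 L, so [ClO-] = 0.009420/0.06251 = 0.1507 M.
Kb = Kw/Ka = 1.0e-14 / 3.0 x 10^-8 = 3.33e-7.
[OH^-] = sqrt(Kb x [ClO-]) = sqrt(3.33e-7 x 0.1507) = 0.000224 M.
pOH = 3.65, so pH = 14.00 - 3.65 = 10.35.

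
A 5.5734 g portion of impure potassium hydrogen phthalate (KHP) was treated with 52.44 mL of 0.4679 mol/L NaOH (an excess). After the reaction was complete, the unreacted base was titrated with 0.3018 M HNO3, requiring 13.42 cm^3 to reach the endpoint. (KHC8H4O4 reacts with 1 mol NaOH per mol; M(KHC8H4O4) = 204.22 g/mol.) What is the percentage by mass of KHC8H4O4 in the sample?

Total n(NaOH) added = 0.4679 x 0.05244 = 0.02454 mol.
n(HNO3) used = 0.3018 x 0.01342 = 0.004050 mol, which equals the excess n(NaOH).
So n(NaOH) consumed by the sample = 0.02454 - 0.004050 = 0.02049 mol.
n(KHC8H4O4) = 0.02049 / 1 = 0.02049 mol.
mass KHC8H4O4 = 0.02049 x 204.22 = 4.184 g, so %KHC8H4O4 = 4.184/5.5734 x 100 = 75.1%.

75.1%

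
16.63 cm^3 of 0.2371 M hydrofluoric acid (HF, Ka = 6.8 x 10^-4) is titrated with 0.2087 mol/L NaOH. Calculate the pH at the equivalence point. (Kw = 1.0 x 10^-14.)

8.11

n(HF) = 0.2371 x 0.01663 = 0.003943 mol; V(NaOH) at equivalence = 0.003943/0.2087 = 0.01889 L.
At equivalence all the acid is converted to F-; total volume = 0.01663 + 0.01889 = 0.03552 L, so [F-] = 0.003943/0.03552 = 0.1110 M.
Kb = Kw/Ka = 1.0e-14 / 6.8 x 10^-4 = 1.47e-11.
[OH^-] = sqrt(Kb x [F-]) = sqrt(1.47e-11 x 0.1110) = 1.28e-6 M.
pOH = 5.89, so pH = 14.00 - 5.89 = 8.11.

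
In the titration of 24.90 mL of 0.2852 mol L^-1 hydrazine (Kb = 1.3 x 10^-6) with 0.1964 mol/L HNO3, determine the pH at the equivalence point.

n(N2H4) = 0.2852 x 0.02490 = 0.007101 mol; V(HNO3) at equivalence = 0.007101/0.1964 = 0.03616 L.
At equivalence the base is fully converted to N2H5+; total volume = 0.06106 L, so [N2H5+] = 0.007101/0.06106 = 0.1163 M.
Ka(N2H5+) = Kw/Kb = 1.0e-14 / 1.3 x 10^-6 = 7.69e-9.
[H^+] = sqrt(Ka x [N2H5+]) = sqrt(7.69e-9 x 0.1163) = 2.99e-5 M.
pH = -log(2.99e-5) = 4.52.

4.52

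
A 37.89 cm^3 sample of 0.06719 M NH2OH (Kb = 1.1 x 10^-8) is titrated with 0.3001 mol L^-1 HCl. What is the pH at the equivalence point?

n(NH2OH) = 0.06719 x 0.03789 = 0.002546 mol; V(HCl) at equivalence = 0.002546/0.3001 = 0.008483 L.
At equivalence the base is fully converted to NH3OH+; total volume = 0.04637 L, so [NH3OH+] = 0.002546/0.04637 = 0.05490 M.
Ka(NH3OH+) = Kw/Kb = 1.0e-14 / 1.1 x 10^-8 = 9.09e-7.
[H^+] = sqrt(Ka x [NH3OH+]) = sqrt(9.09e-7 x 0.05490) = 0.000223 M.
pH = -log(0.000223) = 3.65.

3.65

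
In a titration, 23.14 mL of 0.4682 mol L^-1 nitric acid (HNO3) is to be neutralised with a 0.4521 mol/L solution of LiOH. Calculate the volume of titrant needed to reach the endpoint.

24.0 mL

n(HNO3) = 0.4682 mol/L x 0.02314 L = 0.01083 mol.
At equivalence n(LiOH) = n(HNO3) = 0.01083 mol.
V(LiOH) = 0.01083 / 0.4521 = 0.02396 L = 24.0 mL.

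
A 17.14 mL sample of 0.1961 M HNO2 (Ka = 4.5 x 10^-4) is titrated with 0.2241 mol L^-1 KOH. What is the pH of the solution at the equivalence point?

n(HNO2) = 0.1961 x 0.01714 = 0.003361 mol; V(KOH) at equivalence = 0.003361/0.2241 = 0.01500 L.
At equivalence all the acid is converted to NO2-; total volume = 0.01714 + 0.01500 = 0.03214 L, so [NO2-] = 0.003361/0.03214 = 0.1046 M.
Kb = Kw/Ka = 1.0e-14 / 4.5 x 10^-4 = 2.22e-11.
[OH^-] = sqrt(Kb x [NO2-]) = sqrt(2.22e-11 x 0.1046) = 1.52e-6 M.
pOH = 5.82, so pH = 14.00 - 5.82 = 8.18.

8.18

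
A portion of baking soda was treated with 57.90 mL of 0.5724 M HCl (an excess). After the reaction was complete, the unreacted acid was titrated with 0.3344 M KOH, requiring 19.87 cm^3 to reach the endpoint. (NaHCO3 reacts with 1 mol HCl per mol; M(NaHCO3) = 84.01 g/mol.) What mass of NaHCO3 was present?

Total n(HCl) added = 0.5724 x 0.05790 = 0.03314 mol.
n(KOH) used = 0.3344 x 0.01987 = 0.006645 mol, which equals the excess n(HCl).
So n(HCl) consumed by the sample = 0.03314 - 0.006645 = 0.02650 mol.
n(NaHCO3) = 0.02650 / 1 = 0.02650 mol.
mass = 0.02650 mol x 84.01 g/mol = 2.23 g.

2.23 g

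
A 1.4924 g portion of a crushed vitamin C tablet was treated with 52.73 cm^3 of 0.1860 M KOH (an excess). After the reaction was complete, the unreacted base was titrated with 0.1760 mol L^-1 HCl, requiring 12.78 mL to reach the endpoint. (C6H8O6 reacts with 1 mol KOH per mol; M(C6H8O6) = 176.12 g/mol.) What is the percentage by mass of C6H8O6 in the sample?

89.2%

Total n(KOH) added = 0.1860 x 0.05273 = 0.009808 mol.
n(HCl) used = 0.1760 x 0.01278 = 0.002249 mol, which equals the excess n(KOH).
So n(KOH) consumed by the sample = 0.009808 - 0.002249 = 0.007558 mol.
n(C6H8O6) = 0.007558 / 1 = 0.007558 mol.
mass C6H8O6 = 0.007558 x 176.12 = 1.331 g, so %C6H8O6 = 1.331/1.4924 x 100 = 89.2%.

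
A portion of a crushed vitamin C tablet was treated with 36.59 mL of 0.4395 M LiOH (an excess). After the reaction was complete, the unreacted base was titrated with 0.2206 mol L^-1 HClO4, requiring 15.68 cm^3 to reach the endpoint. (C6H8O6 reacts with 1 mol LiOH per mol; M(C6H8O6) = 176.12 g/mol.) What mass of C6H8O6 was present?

2.22 g

Total n(LiOH) added = 0.4395 x 0.03659 = 0.01608 mol.
n(HClO4) used = 0.2206 x 0.01568 = 0.003459 mol, which equals the excess n(LiOH).
So n(LiOH) consumed by the sample = 0.01608 - 0.003459 = 0.01262 mol.
n(C6H8O6) = 0.01262 / 1 = 0.01262 mol.
mass = 0.01262 mol x 176.12 g/mol = 2.22 g.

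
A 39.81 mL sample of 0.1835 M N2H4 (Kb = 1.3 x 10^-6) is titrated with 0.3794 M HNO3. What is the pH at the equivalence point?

n(N2H4) = 0.1835 x 0.03981 = 0.007305 mol; V(HNO3) at equivalence = 0.007305/0.3794 = 0.01925 L.
At equivalence the base is fully converted to N2H5+; total volume = 0.05906 L, so [N2H5+] = 0.007305/0.05906 = 0.1237 M.
Ka(N2H5+) = Kw/Kb = 1.0e-14 / 1.3 x 10^-6 = 7.69e-9.
[H^+] = sqrt(Ka x [N2H5+]) = sqrt(7.69e-9 x 0.1237) = 3.08e-5 M.
pH = -log(3.08e-5) = 4.51.

4.51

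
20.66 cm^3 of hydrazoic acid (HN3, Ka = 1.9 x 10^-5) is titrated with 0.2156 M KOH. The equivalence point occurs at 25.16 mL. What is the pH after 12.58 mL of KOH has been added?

4.72

12.58 mL is exactly half the equivalence volume (25.16/2), i.e. the half-equivalence point.
There, n(HA) = n(A^-), so pH = pKa = -log(1.9 x 10^-5) = 4.72.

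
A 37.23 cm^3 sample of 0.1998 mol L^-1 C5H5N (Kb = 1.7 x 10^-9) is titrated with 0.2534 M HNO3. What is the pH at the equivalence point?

n(C5H5N) = 0.1998 x 0.03723 = 0.007439 mol; V(HNO3) at equivalence = 0.007439/0.2534 = 0.02935 L.
At equivalence the base is fully converted to C5H5NH+; total volume = 0.06658 L, so [C5H5NH+] = 0.007439/0.06658 = 0.1117 M.
Ka(C5H5NH+) = Kw/Kb = 1.0e-14 / 1.7 x 10^-9 = 5.88e-6.
[H^+] = sqrt(Ka x [C5H5NH+]) = sqrt(5.88e-6 x 0.1117) = 0.000811 M.
pH = -log(0.000811) = 3.09.

3.09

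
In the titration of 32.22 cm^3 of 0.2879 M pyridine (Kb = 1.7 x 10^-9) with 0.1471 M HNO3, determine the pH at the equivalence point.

n(C5H5N) = 0.2879 x 0.03222 = 0.009276 mol; V(HNO3) at equivalence = 0.009276/0.1471 = 0.06306 L.
At equivalence the base is fully converted to C5H5NH+; total volume = 0.09528 L, so [C5H5NH+] = 0.009276/0.09528 = 0.09736 M.
Ka(C5H5NH+) = Kw/Kb = 1.0e-14 / 1.7 x 10^-9 = 5.88e-6.
[H^+] = sqrt(Ka x [C5H5NH+]) = sqrt(5.88e-6 x 0.09736) = 0.000757 M.
pH = -log(0.000757) = 3.12.

3.12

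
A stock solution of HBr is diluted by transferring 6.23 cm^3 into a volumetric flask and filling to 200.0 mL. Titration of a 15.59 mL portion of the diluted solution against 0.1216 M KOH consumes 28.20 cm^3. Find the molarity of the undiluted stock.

n(KOH) = 0.1216 x 0.02820 = 0.003429 mol.
n(HBr) in the aliquot = 0.003429 mol.
[diluted HBr] = 0.003429 / 0.01559 = 0.2200 M.
Dilution factor = 200.0/6.230 = 32.10, so [stock] = 0.2200 x 32.10 = 7.06 M.

7.06 M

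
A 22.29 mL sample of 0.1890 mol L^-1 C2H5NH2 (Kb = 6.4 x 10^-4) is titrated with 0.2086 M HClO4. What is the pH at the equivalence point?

5.90

n(C2H5NH2) = 0.1890 x 0.02229 = 0.004213 mol; V(HClO4) at equivalence = 0.004213/0.2086 = 0.02020 L.
At equivalence the base is fully converted to C2H5NH3+; total volume = 0.04249 L, so [C2H5NH3+] = 0.004213/0.04249 = 0.09916 M.
Ka(C2H5NH3+) = Kw/Kb = 1.0e-14 / 6.4 x 10^-4 = 1.56e-11.
[H^+] = sqrt(Ka x [C2H5NH3+]) = sqrt(1.56e-11 x 0.09916) = 1.24e-6 M.
pH = -log(1.24e-6) = 5.90.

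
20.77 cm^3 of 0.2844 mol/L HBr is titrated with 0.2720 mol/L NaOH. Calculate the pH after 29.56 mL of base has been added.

n(acid) = 0.2844 x 0.02077 = 0.005907 mol; n(NaOH) added = 0.2720 x 0.02956 = 0.008040 mol.
Base is in excess by 0.008040 - 0.005907 = 0.002133 mol in a total volume of 0.05033 L.
[OH^-] = 0.002133/0.05033 = 0.04239 M, so pOH = 1.37 and pH = 14.00 - 1.37 = 12.63.

12.63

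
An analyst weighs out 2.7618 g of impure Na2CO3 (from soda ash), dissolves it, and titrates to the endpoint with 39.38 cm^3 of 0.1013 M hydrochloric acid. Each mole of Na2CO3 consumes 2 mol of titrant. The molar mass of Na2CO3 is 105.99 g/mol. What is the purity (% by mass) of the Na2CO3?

n(HCl) = 0.1013 x 0.03938 = 0.003989 mol.
n(Na2CO3) = 0.003989 / 2 = 0.001995 mol.
mass of Na2CO3 = 0.001995 x 105.99 = 0.2114 g.
% purity = 0.2114 / 2.7618 x 100 = 7.65%.

7.65%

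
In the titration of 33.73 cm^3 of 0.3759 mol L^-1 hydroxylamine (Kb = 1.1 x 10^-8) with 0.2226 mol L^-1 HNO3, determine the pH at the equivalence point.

n(NH2OH) = 0.3759 x 0.03373 = 0.01268 mol; V(HNO3) at equivalence = 0.01268/0.2226 = 0.05696 L.
At equivalence the base is fully converted to NH3OH+; total volume = 0.09069 L, so [NH3OH+] = 0.01268/0.09069 = 0.1398 M.
Ka(NH3OH+) = Kw/Kb = 1.0e-14 / 1.1 x 10^-8 = 9.09e-7.
[H^+] = sqrt(Ka x [NH3OH+]) = sqrt(9.09e-7 x 0.1398) = 0.000357 M.
pH = -log(0.000357) = 3.45.

3.45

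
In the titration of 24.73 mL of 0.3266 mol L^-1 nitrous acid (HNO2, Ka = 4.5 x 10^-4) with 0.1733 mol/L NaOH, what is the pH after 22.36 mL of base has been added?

Initial n(HNO2) = 0.3266 x 0.02473 = 0.008077 mol.
n(NaOH) added = 0.1733 x 0.02236 = 0.003875 mol, converting that many moles of HNO2 to NO2-.
Remaining n(HNO2) = 0.004202 mol; n(NO2-) = 0.003875 mol.
By Henderson-Hasselbalch, pH = pKa + log([A^-]/[HA]) = 3.35 + log(0.003875/0.004202) = 3.35 + (-0.04) = 3.31.

3.31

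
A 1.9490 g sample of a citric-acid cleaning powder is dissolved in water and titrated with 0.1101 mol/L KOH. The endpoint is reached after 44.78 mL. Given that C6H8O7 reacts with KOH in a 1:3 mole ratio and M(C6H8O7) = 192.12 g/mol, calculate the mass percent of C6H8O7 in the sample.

n(KOH) = 0.1101 x 0.04478 = 0.004930 mol.
n(C6H8O7) = 0.004930 / 3 = 0.001643 mol.
mass of C6H8O7 = 0.001643 x 192.12 = 0.3157 g.
% purity = 0.3157 / 1.9490 x 100 = 16.2%.

16.2%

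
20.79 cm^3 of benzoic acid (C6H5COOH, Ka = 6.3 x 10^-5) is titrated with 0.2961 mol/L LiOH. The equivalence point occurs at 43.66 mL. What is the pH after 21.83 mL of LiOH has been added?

4.20

21.83 mL is exactly half the equivalence volume (43.66/2), i.e. the half-equivalence point.
There, n(HA) = n(A^-), so pH = pKa = -log(6.3 x 10^-5) = 4.20.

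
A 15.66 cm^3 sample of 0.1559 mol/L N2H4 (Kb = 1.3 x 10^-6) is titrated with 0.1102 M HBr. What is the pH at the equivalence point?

4.65

n(N2H4) = 0.1559 x 0.01566 = 0.002441 mol; V(HBr) at equivalence = 0.002441/0.1102 = 0.02215 L.
At equivalence the base is fully converted to N2H5+; total volume = 0.03781 L, so [N2H5+] = 0.002441/0.03781 = 0.06456 M.
Ka(N2H5+) = Kw/Kb = 1.0e-14 / 1.3 x 10^-6 = 7.69e-9.
[H^+] = sqrt(Ka x [N2H5+]) = sqrt(7.69e-9 x 0.06456) = 2.23e-5 M.
pH = -log(2.23e-5) = 4.65.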